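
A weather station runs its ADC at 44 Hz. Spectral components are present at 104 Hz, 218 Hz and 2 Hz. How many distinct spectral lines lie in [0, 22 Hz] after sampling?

2

fs/2 = 22 Hz.
104 Hz mod fs = 16 Hz.
16 Hz ≤ fs/2 = 22 Hz, appears at 16 Hz.
218 Hz mod fs = 42 Hz.
42 Hz > fs/2 = 22 Hz, folds to fs − 42 Hz = 2 Hz.
2 Hz ≤ fs/2 = 22 Hz, passes unchanged.
Distinct values: {2 Hz, 16 Hz} → 2.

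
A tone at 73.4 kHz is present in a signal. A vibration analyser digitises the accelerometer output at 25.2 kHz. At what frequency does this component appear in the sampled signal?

2.2 kHz

73.4 kHz mod fs = 23 kHz.
23 kHz > fs/2 = 12.6 kHz, folds to fs − 23 kHz = 2.2 kHz.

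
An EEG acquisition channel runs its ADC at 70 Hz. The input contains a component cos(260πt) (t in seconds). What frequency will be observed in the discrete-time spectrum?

ω = 260π rad/s → f = ω/(2π) = 130 Hz.
130 Hz mod fs = 60 Hz.
60 Hz > fs/2 = 35 Hz, folds to fs − 60 Hz = 10 Hz.

10 Hz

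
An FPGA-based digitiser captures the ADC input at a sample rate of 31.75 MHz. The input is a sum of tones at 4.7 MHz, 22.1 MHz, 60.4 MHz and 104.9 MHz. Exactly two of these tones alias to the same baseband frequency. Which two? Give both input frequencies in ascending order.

22.1 MHz, 104.9 MHz

fs/2 = 15.875 MHz.
4.7 MHz ≤ fs/2 = 15.875 MHz, passes unchanged.
22.1 MHz > fs/2 = 15.875 MHz, folds to fs − 22.1 MHz = 9.65 MHz.
60.4 MHz mod fs = 28.65 MHz.
28.65 MHz > fs/2 = 15.875 MHz, folds to fs − 28.65 MHz = 3.1 MHz.
104.9 MHz mod fs = 9.65 MHz.
9.65 MHz ≤ fs/2 = 15.875 MHz, appears at 9.65 MHz.
22.1 MHz and 104.9 MHz both map to 9.65 MHz.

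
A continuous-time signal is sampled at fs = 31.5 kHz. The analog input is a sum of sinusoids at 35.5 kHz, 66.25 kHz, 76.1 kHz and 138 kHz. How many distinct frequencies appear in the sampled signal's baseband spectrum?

4

fs/2 = 15.75 kHz.
35.5 kHz mod fs = 4 kHz.
4 kHz ≤ fs/2 = 15.75 kHz, appears at 4 kHz.
66.25 kHz mod fs = 3.25 kHz.
3.25 kHz ≤ fs/2 = 15.75 kHz, appears at 3.25 kHz.
76.1 kHz mod fs = 13.1 kHz.
13.1 kHz ≤ fs/2 = 15.75 kHz, appears at 13.1 kHz.
138 kHz mod fs = 12 kHz.
12 kHz ≤ fs/2 = 15.75 kHz, appears at 12 kHz.
Distinct values: {3.25 kHz, 4 kHz, 12 kHz, 13.1 kHz} → 4.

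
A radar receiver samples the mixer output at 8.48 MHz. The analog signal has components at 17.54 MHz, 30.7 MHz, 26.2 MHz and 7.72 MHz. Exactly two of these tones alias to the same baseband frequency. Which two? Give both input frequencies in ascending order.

7.72 MHz, 26.2 MHz

fs/2 = 4.24 MHz.
17.54 MHz mod fs = 0.58 MHz.
0.58 MHz ≤ fs/2 = 4.24 MHz, appears at 0.58 MHz.
30.7 MHz mod fs = 5.26 MHz.
5.26 MHz > fs/2 = 4.24 MHz, folds to fs − 5.26 MHz = 3.22 MHz.
26.2 MHz mod fs = 0.76 MHz.
0.76 MHz ≤ fs/2 = 4.24 MHz, appears at 0.76 MHz.
7.72 MHz > fs/2 = 4.24 MHz, folds to fs − 7.72 MHz = 0.76 MHz.
7.72 MHz and 26.2 MHz both map to 0.76 MHz.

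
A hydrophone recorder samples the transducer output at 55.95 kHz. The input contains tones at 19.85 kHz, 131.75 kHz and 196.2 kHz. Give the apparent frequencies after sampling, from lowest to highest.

fs/2 = 27.975 kHz.
19.85 kHz ≤ fs/2 = 27.975 kHz, passes unchanged.
131.75 kHz mod fs = 19.85 kHz.
19.85 kHz ≤ fs/2 = 27.975 kHz, appears at 19.85 kHz.
196.2 kHz mod fs = 28.35 kHz.
28.35 kHz > fs/2 = 27.975 kHz, folds to fs − 28.35 kHz = 27.6 kHz.
Distinct values: {19.85 kHz, 27.6 kHz}.

19.85 kHz, 27.6 kHz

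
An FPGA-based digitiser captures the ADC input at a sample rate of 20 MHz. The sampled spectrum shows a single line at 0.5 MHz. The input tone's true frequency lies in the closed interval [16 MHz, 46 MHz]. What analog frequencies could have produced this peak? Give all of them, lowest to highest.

19.5 MHz, 20.5 MHz, 39.5 MHz, 40.5 MHz

Frequencies that alias to 0.5 MHz are k·fs ± 0.5 MHz for integer k ≥ 0.
k=0: 0.5 MHz.
k=1: 19.5 MHz, 20.5 MHz.
k=2: 39.5 MHz, 40.5 MHz.
k=3: 59.5 MHz, 60.5 MHz.
Within [16 MHz, 46 MHz]: 19.5 MHz, 20.5 MHz, 39.5 MHz, 40.5 MHz.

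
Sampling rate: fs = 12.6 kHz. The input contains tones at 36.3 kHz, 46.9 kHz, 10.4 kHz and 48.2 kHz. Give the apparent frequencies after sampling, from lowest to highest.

fs/2 = 6.3 kHz.
36.3 kHz mod fs = 11.1 kHz.
11.1 kHz > fs/2 = 6.3 kHz, folds to fs − 11.1 kHz = 1.5 kHz.
46.9 kHz mod fs = 9.1 kHz.
9.1 kHz > fs/2 = 6.3 kHz, folds to fs − 9.1 kHz = 3.5 kHz.
10.4 kHz > fs/2 = 6.3 kHz, folds to fs − 10.4 kHz = 2.2 kHz.
48.2 kHz mod fs = 10.4 kHz.
10.4 kHz > fs/2 = 6.3 kHz, folds to fs − 10.4 kHz = 2.2 kHz.
Distinct values: {1.5 kHz, 2.2 kHz, 3.5 kHz}.

1.5 kHz, 2.2 kHz, 3.5 kHz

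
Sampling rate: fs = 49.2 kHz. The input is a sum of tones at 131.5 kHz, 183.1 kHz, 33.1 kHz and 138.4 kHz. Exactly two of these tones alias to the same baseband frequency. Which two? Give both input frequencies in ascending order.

33.1 kHz, 131.5 kHz

fs/2 = 24.6 kHz.
131.5 kHz mod fs = 33.1 kHz.
33.1 kHz > fs/2 = 24.6 kHz, folds to fs − 33.1 kHz = 16.1 kHz.
183.1 kHz mod fs = 35.5 kHz.
35.5 kHz > fs/2 = 24.6 kHz, folds to fs − 35.5 kHz = 13.7 kHz.
33.1 kHz > fs/2 = 24.6 kHz, folds to fs − 33.1 kHz = 16.1 kHz.
138.4 kHz mod fs = 40 kHz.
40 kHz > fs/2 = 24.6 kHz, folds to fs − 40 kHz = 9.2 kHz.
33.1 kHz and 131.5 kHz both map to 16.1 kHz.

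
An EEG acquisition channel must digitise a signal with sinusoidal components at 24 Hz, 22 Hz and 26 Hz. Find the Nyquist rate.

52 Hz

Highest-frequency component: 26 Hz.
Nyquist rate = 2 × 26 Hz = 52 Hz.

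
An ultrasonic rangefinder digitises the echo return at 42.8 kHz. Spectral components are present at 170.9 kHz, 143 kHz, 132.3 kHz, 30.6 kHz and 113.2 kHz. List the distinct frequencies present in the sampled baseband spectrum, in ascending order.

fs/2 = 21.4 kHz.
170.9 kHz mod fs = 42.5 kHz.
42.5 kHz > fs/2 = 21.4 kHz, folds to fs − 42.5 kHz = 0.3 kHz.
143 kHz mod fs = 14.6 kHz.
14.6 kHz ≤ fs/2 = 21.4 kHz, appears at 14.6 kHz.
132.3 kHz mod fs = 3.9 kHz.
3.9 kHz ≤ fs/2 = 21.4 kHz, appears at 3.9 kHz.
30.6 kHz > fs/2 = 21.4 kHz, folds to fs − 30.6 kHz = 12.2 kHz.
113.2 kHz mod fs = 27.6 kHz.
27.6 kHz > fs/2 = 21.4 kHz, folds to fs − 27.6 kHz = 15.2 kHz.
Distinct values: {0.3 kHz, 3.9 kHz, 12.2 kHz, 14.6 kHz, 15.2 kHz}.

0.3 kHz, 3.9 kHz, 12.2 kHz, 14.6 kHz, 15.2 kHz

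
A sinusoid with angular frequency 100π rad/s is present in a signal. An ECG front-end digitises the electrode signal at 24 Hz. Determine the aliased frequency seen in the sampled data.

2 Hz

ω = 100π rad/s → f = ω/(2π) = 50 Hz.
50 Hz mod fs = 2 Hz.
2 Hz ≤ fs/2 = 12 Hz, appears at 2 Hz.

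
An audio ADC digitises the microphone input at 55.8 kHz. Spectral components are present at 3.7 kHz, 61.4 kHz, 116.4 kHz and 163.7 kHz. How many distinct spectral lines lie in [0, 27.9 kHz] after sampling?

3

fs/2 = 27.9 kHz.
3.7 kHz ≤ fs/2 = 27.9 kHz, passes unchanged.
61.4 kHz mod fs = 5.6 kHz.
5.6 kHz ≤ fs/2 = 27.9 kHz, appears at 5.6 kHz.
116.4 kHz mod fs = 4.8 kHz.
4.8 kHz ≤ fs/2 = 27.9 kHz, appears at 4.8 kHz.
163.7 kHz mod fs = 52.1 kHz.
52.1 kHz > fs/2 = 27.9 kHz, folds to fs − 52.1 kHz = 3.7 kHz.
Distinct values: {3.7 kHz, 4.8 kHz, 5.6 kHz} → 3.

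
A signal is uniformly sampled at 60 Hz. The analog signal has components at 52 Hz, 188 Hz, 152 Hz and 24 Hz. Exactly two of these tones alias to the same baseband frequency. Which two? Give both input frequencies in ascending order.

fs/2 = 30 Hz.
52 Hz > fs/2 = 30 Hz, folds to fs − 52 Hz = 8 Hz.
188 Hz mod fs = 8 Hz.
8 Hz ≤ fs/2 = 30 Hz, appears at 8 Hz.
152 Hz mod fs = 32 Hz.
32 Hz > fs/2 = 30 Hz, folds to fs − 32 Hz = 28 Hz.
24 Hz ≤ fs/2 = 30 Hz, passes unchanged.
52 Hz and 188 Hz both map to 8 Hz.

52 Hz, 188 Hz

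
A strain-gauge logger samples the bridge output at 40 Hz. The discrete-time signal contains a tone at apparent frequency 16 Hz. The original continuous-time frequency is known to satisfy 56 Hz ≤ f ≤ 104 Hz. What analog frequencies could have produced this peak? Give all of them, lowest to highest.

56 Hz, 64 Hz, 96 Hz, 104 Hz

Frequencies that alias to 16 Hz are k·fs ± 16 Hz for integer k ≥ 0.
k=0: 16 Hz.
k=1: 24 Hz, 56 Hz.
k=2: 64 Hz, 96 Hz.
k=3: 104 Hz, 136 Hz.
k=4: 144 Hz, 176 Hz.
Within [56 Hz, 104 Hz]: 56 Hz, 64 Hz, 96 Hz, 104 Hz.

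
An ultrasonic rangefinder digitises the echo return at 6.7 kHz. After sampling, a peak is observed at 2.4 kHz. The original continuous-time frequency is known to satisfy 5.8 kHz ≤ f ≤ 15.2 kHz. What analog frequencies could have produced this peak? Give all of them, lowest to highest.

Frequencies that alias to 2.4 kHz are k·fs ± 2.4 kHz for integer k ≥ 0.
k=0: 2.4 kHz.
k=1: 4.3 kHz, 9.1 kHz.
k=2: 11 kHz, 15.8 kHz.
k=3: 17.7 kHz, 22.5 kHz.
Within [5.8 kHz, 15.2 kHz]: 9.1 kHz, 11 kHz.

9.1 kHz, 11 kHz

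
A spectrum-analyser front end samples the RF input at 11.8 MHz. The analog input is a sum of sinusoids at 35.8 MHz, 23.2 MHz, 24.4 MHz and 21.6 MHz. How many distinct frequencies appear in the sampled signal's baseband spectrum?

fs/2 = 5.9 MHz.
35.8 MHz mod fs = 0.4 MHz.
0.4 MHz ≤ fs/2 = 5.9 MHz, appears at 0.4 MHz.
23.2 MHz mod fs = 11.4 MHz.
11.4 MHz > fs/2 = 5.9 MHz, folds to fs − 11.4 MHz = 0.4 MHz.
24.4 MHz mod fs = 0.8 MHz.
0.8 MHz ≤ fs/2 = 5.9 MHz, appears at 0.8 MHz.
21.6 MHz mod fs = 9.8 MHz.
9.8 MHz > fs/2 = 5.9 MHz, folds to fs − 9.8 MHz = 2 MHz.
Distinct values: {0.4 MHz, 0.8 MHz, 2 MHz} → 3.

3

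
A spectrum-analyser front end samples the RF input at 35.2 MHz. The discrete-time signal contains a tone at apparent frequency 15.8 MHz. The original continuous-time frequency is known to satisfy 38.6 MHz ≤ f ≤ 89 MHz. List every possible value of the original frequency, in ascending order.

Frequencies that alias to 15.8 MHz are k·fs ± 15.8 MHz for integer k ≥ 0.
k=0: 15.8 MHz.
k=1: 19.4 MHz, 51 MHz.
k=2: 54.6 MHz, 86.2 MHz.
k=3: 89.8 MHz, 121.4 MHz.
Within [38.6 MHz, 89 MHz]: 51 MHz, 54.6 MHz, 86.2 MHz.

51 MHz, 54.6 MHz, 86.2 MHz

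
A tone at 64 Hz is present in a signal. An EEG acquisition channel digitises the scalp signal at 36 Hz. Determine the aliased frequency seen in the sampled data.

8 Hz

64 Hz mod fs = 28 Hz.
28 Hz > fs/2 = 18 Hz, folds to fs − 28 Hz = 8 Hz.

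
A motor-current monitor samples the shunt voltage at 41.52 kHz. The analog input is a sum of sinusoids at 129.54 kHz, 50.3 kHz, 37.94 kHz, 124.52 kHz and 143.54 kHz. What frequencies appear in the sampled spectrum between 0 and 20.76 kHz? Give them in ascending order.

0.04 kHz, 3.58 kHz, 4.98 kHz, 8.78 kHz, 18.98 kHz

fs/2 = 20.76 kHz.
129.54 kHz mod fs = 4.98 kHz.
4.98 kHz ≤ fs/2 = 20.76 kHz, appears at 4.98 kHz.
50.3 kHz mod fs = 8.78 kHz.
8.78 kHz ≤ fs/2 = 20.76 kHz, appears at 8.78 kHz.
37.94 kHz > fs/2 = 20.76 kHz, folds to fs − 37.94 kHz = 3.58 kHz.
124.52 kHz mod fs = 41.48 kHz.
41.48 kHz > fs/2 = 20.76 kHz, folds to fs − 41.48 kHz = 0.04 kHz.
143.54 kHz mod fs = 18.98 kHz.
18.98 kHz ≤ fs/2 = 20.76 kHz, appears at 18.98 kHz.
Distinct values: {0.04 kHz, 3.58 kHz, 4.98 kHz, 8.78 kHz, 18.98 kHz}.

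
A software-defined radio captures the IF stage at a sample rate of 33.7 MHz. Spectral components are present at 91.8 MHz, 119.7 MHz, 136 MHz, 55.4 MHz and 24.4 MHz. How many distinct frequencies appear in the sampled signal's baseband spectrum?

4

fs/2 = 16.85 MHz.
91.8 MHz mod fs = 24.4 MHz.
24.4 MHz > fs/2 = 16.85 MHz, folds to fs − 24.4 MHz = 9.3 MHz.
119.7 MHz mod fs = 18.6 MHz.
18.6 MHz > fs/2 = 16.85 MHz, folds to fs − 18.6 MHz = 15.1 MHz.
136 MHz mod fs = 1.2 MHz.
1.2 MHz ≤ fs/2 = 16.85 MHz, appears at 1.2 MHz.
55.4 MHz mod fs = 21.7 MHz.
21.7 MHz > fs/2 = 16.85 MHz, folds to fs − 21.7 MHz = 12 MHz.
24.4 MHz > fs/2 = 16.85 MHz, folds to fs − 24.4 MHz = 9.3 MHz.
Distinct values: {1.2 MHz, 9.3 MHz, 12 MHz, 15.1 MHz} → 4.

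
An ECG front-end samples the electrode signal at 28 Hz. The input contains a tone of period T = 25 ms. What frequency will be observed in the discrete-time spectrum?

T = 25 ms → f = 1/T = 40 Hz.
40 Hz mod fs = 12 Hz.
12 Hz ≤ fs/2 = 14 Hz, appears at 12 Hz.

12 Hz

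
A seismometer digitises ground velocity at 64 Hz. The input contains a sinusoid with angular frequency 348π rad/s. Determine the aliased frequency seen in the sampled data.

ω = 348π rad/s → f = ω/(2π) = 174 Hz.
174 Hz mod fs = 46 Hz.
46 Hz > fs/2 = 32 Hz, folds to fs − 46 Hz = 18 Hz.

18 Hz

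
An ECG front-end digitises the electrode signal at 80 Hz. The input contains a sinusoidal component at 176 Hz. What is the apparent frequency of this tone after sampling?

176 Hz mod fs = 16 Hz.
16 Hz ≤ fs/2 = 40 Hz, appears at 16 Hz.

16 Hz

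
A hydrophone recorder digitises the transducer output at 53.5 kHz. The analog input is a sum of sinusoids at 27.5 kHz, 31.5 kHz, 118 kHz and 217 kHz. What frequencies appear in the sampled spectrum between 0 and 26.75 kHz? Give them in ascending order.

fs/2 = 26.75 kHz.
27.5 kHz > fs/2 = 26.75 kHz, folds to fs − 27.5 kHz = 26 kHz.
31.5 kHz > fs/2 = 26.75 kHz, folds to fs − 31.5 kHz = 22 kHz.
118 kHz mod fs = 11 kHz.
11 kHz ≤ fs/2 = 26.75 kHz, appears at 11 kHz.
217 kHz mod fs = 3 kHz.
3 kHz ≤ fs/2 = 26.75 kHz, appears at 3 kHz.
Distinct values: {3 kHz, 11 kHz, 22 kHz, 26 kHz}.

3 kHz, 11 kHz, 22 kHz, 26 kHz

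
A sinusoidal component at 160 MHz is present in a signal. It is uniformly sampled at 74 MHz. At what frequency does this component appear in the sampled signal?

12 MHz

160 MHz mod fs = 12 MHz.
12 MHz ≤ fs/2 = 37 MHz, appears at 12 MHz.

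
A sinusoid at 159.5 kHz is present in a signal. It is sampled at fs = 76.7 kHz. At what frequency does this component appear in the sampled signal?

159.5 kHz mod fs = 6.1 kHz.
6.1 kHz ≤ fs/2 = 38.35 kHz, appears at 6.1 kHz.

6.1 kHz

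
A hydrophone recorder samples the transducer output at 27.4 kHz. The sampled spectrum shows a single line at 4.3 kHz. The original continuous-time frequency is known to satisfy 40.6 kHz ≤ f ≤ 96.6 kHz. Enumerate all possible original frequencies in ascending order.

50.5 kHz, 59.1 kHz, 77.9 kHz, 86.5 kHz

Frequencies that alias to 4.3 kHz are k·fs ± 4.3 kHz for integer k ≥ 0.
k=0: 4.3 kHz.
k=1: 23.1 kHz, 31.7 kHz.
k=2: 50.5 kHz, 59.1 kHz.
k=3: 77.9 kHz, 86.5 kHz.
k=4: 105.3 kHz, 113.9 kHz.
Within [40.6 kHz, 96.6 kHz]: 50.5 kHz, 59.1 kHz, 77.9 kHz, 86.5 kHz.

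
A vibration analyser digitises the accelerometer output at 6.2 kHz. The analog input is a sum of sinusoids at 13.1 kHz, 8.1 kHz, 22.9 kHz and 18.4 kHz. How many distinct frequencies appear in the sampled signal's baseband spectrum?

fs/2 = 3.1 kHz.
13.1 kHz mod fs = 0.7 kHz.
0.7 kHz ≤ fs/2 = 3.1 kHz, appears at 0.7 kHz.
8.1 kHz mod fs = 1.9 kHz.
1.9 kHz ≤ fs/2 = 3.1 kHz, appears at 1.9 kHz.
22.9 kHz mod fs = 4.3 kHz.
4.3 kHz > fs/2 = 3.1 kHz, folds to fs − 4.3 kHz = 1.9 kHz.
18.4 kHz mod fs = 6 kHz.
6 kHz > fs/2 = 3.1 kHz, folds to fs − 6 kHz = 0.2 kHz.
Distinct values: {0.2 kHz, 0.7 kHz, 1.9 kHz} → 3.

3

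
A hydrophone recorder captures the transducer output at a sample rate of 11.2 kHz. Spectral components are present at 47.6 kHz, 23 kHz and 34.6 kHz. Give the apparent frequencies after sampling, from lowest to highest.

0.6 kHz, 1 kHz, 2.8 kHz

fs/2 = 5.6 kHz.
47.6 kHz mod fs = 2.8 kHz.
2.8 kHz ≤ fs/2 = 5.6 kHz, appears at 2.8 kHz.
23 kHz mod fs = 0.6 kHz.
0.6 kHz ≤ fs/2 = 5.6 kHz, appears at 0.6 kHz.
34.6 kHz mod fs = 1 kHz.
1 kHz ≤ fs/2 = 5.6 kHz, appears at 1 kHz.
Distinct values: {0.6 kHz, 1 kHz, 2.8 kHz}.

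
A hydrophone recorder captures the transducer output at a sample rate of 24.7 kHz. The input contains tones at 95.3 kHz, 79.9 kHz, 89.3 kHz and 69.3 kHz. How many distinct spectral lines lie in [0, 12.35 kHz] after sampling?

fs/2 = 12.35 kHz.
95.3 kHz mod fs = 21.2 kHz.
21.2 kHz > fs/2 = 12.35 kHz, folds to fs − 21.2 kHz = 3.5 kHz.
79.9 kHz mod fs = 5.8 kHz.
5.8 kHz ≤ fs/2 = 12.35 kHz, appears at 5.8 kHz.
89.3 kHz mod fs = 15.2 kHz.
15.2 kHz > fs/2 = 12.35 kHz, folds to fs − 15.2 kHz = 9.5 kHz.
69.3 kHz mod fs = 19.9 kHz.
19.9 kHz > fs/2 = 12.35 kHz, folds to fs − 19.9 kHz = 4.8 kHz.
Distinct values: {3.5 kHz, 4.8 kHz, 5.8 kHz, 9.5 kHz} → 4.

4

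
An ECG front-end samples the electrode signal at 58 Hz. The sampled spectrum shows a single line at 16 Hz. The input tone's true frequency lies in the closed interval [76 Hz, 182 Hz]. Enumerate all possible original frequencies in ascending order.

100 Hz, 132 Hz, 158 Hz

Frequencies that alias to 16 Hz are k·fs ± 16 Hz for integer k ≥ 0.
k=0: 16 Hz.
k=1: 42 Hz, 74 Hz.
k=2: 100 Hz, 132 Hz.
k=3: 158 Hz, 190 Hz.
k=4: 216 Hz, 248 Hz.
Within [76 Hz, 182 Hz]: 100 Hz, 132 Hz, 158 Hz.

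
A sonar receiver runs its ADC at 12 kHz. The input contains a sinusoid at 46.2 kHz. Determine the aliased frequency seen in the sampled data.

1.8 kHz

46.2 kHz mod fs = 10.2 kHz.
10.2 kHz > fs/2 = 6 kHz, folds to fs − 10.2 kHz = 1.8 kHz.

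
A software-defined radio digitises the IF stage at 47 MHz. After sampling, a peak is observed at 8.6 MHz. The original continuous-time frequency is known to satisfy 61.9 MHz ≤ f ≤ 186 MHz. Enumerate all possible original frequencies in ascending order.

Frequencies that alias to 8.6 MHz are k·fs ± 8.6 MHz for integer k ≥ 0.
k=0: 8.6 MHz.
k=1: 38.4 MHz, 55.6 MHz.
k=2: 85.4 MHz, 102.6 MHz.
k=3: 132.4 MHz, 149.6 MHz.
k=4: 179.4 MHz, 196.6 MHz.
k=5: 226.4 MHz, 243.6 MHz.
Within [61.9 MHz, 186 MHz]: 85.4 MHz, 102.6 MHz, 132.4 MHz, 149.6 MHz, 179.4 MHz.

85.4 MHz, 102.6 MHz, 132.4 MHz, 149.6 MHz, 179.4 MHz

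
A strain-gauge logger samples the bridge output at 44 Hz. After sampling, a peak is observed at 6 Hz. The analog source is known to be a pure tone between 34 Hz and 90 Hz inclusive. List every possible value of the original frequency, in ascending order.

Frequencies that alias to 6 Hz are k·fs ± 6 Hz for integer k ≥ 0.
k=0: 6 Hz.
k=1: 38 Hz, 50 Hz.
k=2: 82 Hz, 94 Hz.
k=3: 126 Hz, 138 Hz.
Within [34 Hz, 90 Hz]: 38 Hz, 50 Hz, 82 Hz.

38 Hz, 50 Hz, 82 Hz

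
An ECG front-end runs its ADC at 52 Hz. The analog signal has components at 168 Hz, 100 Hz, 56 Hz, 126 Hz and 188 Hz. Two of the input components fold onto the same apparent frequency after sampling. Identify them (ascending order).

fs/2 = 26 Hz.
168 Hz mod fs = 12 Hz.
12 Hz ≤ fs/2 = 26 Hz, appears at 12 Hz.
100 Hz mod fs = 48 Hz.
48 Hz > fs/2 = 26 Hz, folds to fs − 48 Hz = 4 Hz.
56 Hz mod fs = 4 Hz.
4 Hz ≤ fs/2 = 26 Hz, appears at 4 Hz.
126 Hz mod fs = 22 Hz.
22 Hz ≤ fs/2 = 26 Hz, appears at 22 Hz.
188 Hz mod fs = 32 Hz.
32 Hz > fs/2 = 26 Hz, folds to fs − 32 Hz = 20 Hz.
56 Hz and 100 Hz both map to 4 Hz.

56 Hz, 100 Hz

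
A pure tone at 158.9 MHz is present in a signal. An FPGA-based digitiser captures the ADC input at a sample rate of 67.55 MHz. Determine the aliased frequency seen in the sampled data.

158.9 MHz mod fs = 23.8 MHz.
23.8 MHz ≤ fs/2 = 33.775 MHz, appears at 23.8 MHz.

23.8 MHz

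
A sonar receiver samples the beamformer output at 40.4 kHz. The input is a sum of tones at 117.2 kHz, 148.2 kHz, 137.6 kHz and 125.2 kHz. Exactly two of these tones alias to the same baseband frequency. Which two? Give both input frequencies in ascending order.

117.2 kHz, 125.2 kHz

fs/2 = 20.2 kHz.
117.2 kHz mod fs = 36.4 kHz.
36.4 kHz > fs/2 = 20.2 kHz, folds to fs − 36.4 kHz = 4 kHz.
148.2 kHz mod fs = 27 kHz.
27 kHz > fs/2 = 20.2 kHz, folds to fs − 27 kHz = 13.4 kHz.
137.6 kHz mod fs = 16.4 kHz.
16.4 kHz ≤ fs/2 = 20.2 kHz, appears at 16.4 kHz.
125.2 kHz mod fs = 4 kHz.
4 kHz ≤ fs/2 = 20.2 kHz, appears at 4 kHz.
117.2 kHz and 125.2 kHz both map to 4 kHz.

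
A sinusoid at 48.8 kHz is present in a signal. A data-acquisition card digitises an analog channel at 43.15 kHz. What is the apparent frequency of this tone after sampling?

48.8 kHz mod fs = 5.65 kHz.
5.65 kHz ≤ fs/2 = 21.575 kHz, appears at 5.65 kHz.

5.65 kHz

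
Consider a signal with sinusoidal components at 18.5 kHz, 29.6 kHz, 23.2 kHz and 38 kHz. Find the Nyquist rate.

76 kHz

Highest-frequency component: 38 kHz.
Nyquist rate = 2 × 38 kHz = 76 kHz.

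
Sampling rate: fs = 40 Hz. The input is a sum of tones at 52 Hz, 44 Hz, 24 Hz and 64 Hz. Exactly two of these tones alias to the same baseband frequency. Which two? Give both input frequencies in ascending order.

24 Hz, 64 Hz

fs/2 = 20 Hz.
52 Hz mod fs = 12 Hz.
12 Hz ≤ fs/2 = 20 Hz, appears at 12 Hz.
44 Hz mod fs = 4 Hz.
4 Hz ≤ fs/2 = 20 Hz, appears at 4 Hz.
24 Hz > fs/2 = 20 Hz, folds to fs − 24 Hz = 16 Hz.
64 Hz mod fs = 24 Hz.
24 Hz > fs/2 = 20 Hz, folds to fs − 24 Hz = 16 Hz.
24 Hz and 64 Hz both map to 16 Hz.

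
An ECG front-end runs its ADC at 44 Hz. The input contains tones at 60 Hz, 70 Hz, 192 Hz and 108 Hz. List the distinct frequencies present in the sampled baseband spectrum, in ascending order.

fs/2 = 22 Hz.
60 Hz mod fs = 16 Hz.
16 Hz ≤ fs/2 = 22 Hz, appears at 16 Hz.
70 Hz mod fs = 26 Hz.
26 Hz > fs/2 = 22 Hz, folds to fs − 26 Hz = 18 Hz.
192 Hz mod fs = 16 Hz.
16 Hz ≤ fs/2 = 22 Hz, appears at 16 Hz.
108 Hz mod fs = 20 Hz.
20 Hz ≤ fs/2 = 22 Hz, appears at 20 Hz.
Distinct values: {16 Hz, 18 Hz, 20 Hz}.

16 Hz, 18 Hz, 20 Hz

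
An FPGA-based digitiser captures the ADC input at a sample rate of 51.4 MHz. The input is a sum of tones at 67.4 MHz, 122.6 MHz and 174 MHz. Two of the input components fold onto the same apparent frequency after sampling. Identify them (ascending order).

fs/2 = 25.7 MHz.
67.4 MHz mod fs = 16 MHz.
16 MHz ≤ fs/2 = 25.7 MHz, appears at 16 MHz.
122.6 MHz mod fs = 19.8 MHz.
19.8 MHz ≤ fs/2 = 25.7 MHz, appears at 19.8 MHz.
174 MHz mod fs = 19.8 MHz.
19.8 MHz ≤ fs/2 = 25.7 MHz, appears at 19.8 MHz.
122.6 MHz and 174 MHz both map to 19.8 MHz.

122.6 MHz, 174 MHz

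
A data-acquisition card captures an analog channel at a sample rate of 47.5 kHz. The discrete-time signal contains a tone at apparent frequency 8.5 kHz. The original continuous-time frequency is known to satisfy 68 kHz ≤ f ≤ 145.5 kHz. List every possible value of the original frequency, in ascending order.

86.5 kHz, 103.5 kHz, 134 kHz

Frequencies that alias to 8.5 kHz are k·fs ± 8.5 kHz for integer k ≥ 0.
k=0: 8.5 kHz.
k=1: 39 kHz, 56 kHz.
k=2: 86.5 kHz, 103.5 kHz.
k=3: 134 kHz, 151 kHz.
k=4: 181.5 kHz, 198.5 kHz.
Within [68 kHz, 145.5 kHz]: 86.5 kHz, 103.5 kHz, 134 kHz.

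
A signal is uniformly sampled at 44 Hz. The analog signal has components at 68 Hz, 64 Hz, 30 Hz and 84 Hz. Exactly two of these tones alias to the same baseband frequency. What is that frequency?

fs/2 = 22 Hz.
68 Hz mod fs = 24 Hz.
24 Hz > fs/2 = 22 Hz, folds to fs − 24 Hz = 20 Hz.
64 Hz mod fs = 20 Hz.
20 Hz ≤ fs/2 = 22 Hz, appears at 20 Hz.
30 Hz > fs/2 = 22 Hz, folds to fs − 30 Hz = 14 Hz.
84 Hz mod fs = 40 Hz.
40 Hz > fs/2 = 22 Hz, folds to fs − 40 Hz = 4 Hz.
64 Hz and 68 Hz both map to 20 Hz.

20 Hz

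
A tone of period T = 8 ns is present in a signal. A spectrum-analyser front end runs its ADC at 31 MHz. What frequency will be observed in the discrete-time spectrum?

T = 8 ns → f = 1/T = 125 MHz.
125 MHz mod fs = 1 MHz.
1 MHz ≤ fs/2 = 15.5 MHz, appears at 1 MHz.

1 MHz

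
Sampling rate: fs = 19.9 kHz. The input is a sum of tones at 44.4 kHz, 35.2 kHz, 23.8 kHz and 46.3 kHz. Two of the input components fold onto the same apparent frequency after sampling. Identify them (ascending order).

fs/2 = 9.95 kHz.
44.4 kHz mod fs = 4.6 kHz.
4.6 kHz ≤ fs/2 = 9.95 kHz, appears at 4.6 kHz.
35.2 kHz mod fs = 15.3 kHz.
15.3 kHz > fs/2 = 9.95 kHz, folds to fs − 15.3 kHz = 4.6 kHz.
23.8 kHz mod fs = 3.9 kHz.
3.9 kHz ≤ fs/2 = 9.95 kHz, appears at 3.9 kHz.
46.3 kHz mod fs = 6.5 kHz.
6.5 kHz ≤ fs/2 = 9.95 kHz, appears at 6.5 kHz.
35.2 kHz and 44.4 kHz both map to 4.6 kHz.

35.2 kHz, 44.4 kHz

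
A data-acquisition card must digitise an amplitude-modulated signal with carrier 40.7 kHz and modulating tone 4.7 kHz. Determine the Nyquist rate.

AM sidebands sit at fc ± fm = 36 kHz and 45.4 kHz.
Highest-frequency component: 45.4 kHz.
Nyquist rate = 2 × 45.4 kHz = 90.8 kHz.

90.8 kHz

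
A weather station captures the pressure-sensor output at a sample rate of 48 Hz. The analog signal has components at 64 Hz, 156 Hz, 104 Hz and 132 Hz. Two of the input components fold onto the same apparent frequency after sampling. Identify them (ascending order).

fs/2 = 24 Hz.
64 Hz mod fs = 16 Hz.
16 Hz ≤ fs/2 = 24 Hz, appears at 16 Hz.
156 Hz mod fs = 12 Hz.
12 Hz ≤ fs/2 = 24 Hz, appears at 12 Hz.
104 Hz mod fs = 8 Hz.
8 Hz ≤ fs/2 = 24 Hz, appears at 8 Hz.
132 Hz mod fs = 36 Hz.
36 Hz > fs/2 = 24 Hz, folds to fs − 36 Hz = 12 Hz.
132 Hz and 156 Hz both map to 12 Hz.

132 Hz, 156 Hz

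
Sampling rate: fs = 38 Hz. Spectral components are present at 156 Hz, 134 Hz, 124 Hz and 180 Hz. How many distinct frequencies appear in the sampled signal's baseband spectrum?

fs/2 = 19 Hz.
156 Hz mod fs = 4 Hz.
4 Hz ≤ fs/2 = 19 Hz, appears at 4 Hz.
134 Hz mod fs = 20 Hz.
20 Hz > fs/2 = 19 Hz, folds to fs − 20 Hz = 18 Hz.
124 Hz mod fs = 10 Hz.
10 Hz ≤ fs/2 = 19 Hz, appears at 10 Hz.
180 Hz mod fs = 28 Hz.
28 Hz > fs/2 = 19 Hz, folds to fs − 28 Hz = 10 Hz.
Distinct values: {4 Hz, 10 Hz, 18 Hz} → 3.

3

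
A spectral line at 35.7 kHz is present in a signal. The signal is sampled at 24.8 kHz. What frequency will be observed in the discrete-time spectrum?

35.7 kHz mod fs = 10.9 kHz.
10.9 kHz ≤ fs/2 = 12.4 kHz, appears at 10.9 kHz.

10.9 kHz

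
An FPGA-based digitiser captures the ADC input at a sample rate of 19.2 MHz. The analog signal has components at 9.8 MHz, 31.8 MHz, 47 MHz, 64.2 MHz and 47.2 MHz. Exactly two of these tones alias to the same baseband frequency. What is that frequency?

6.6 MHz

fs/2 = 9.6 MHz.
9.8 MHz > fs/2 = 9.6 MHz, folds to fs − 9.8 MHz = 9.4 MHz.
31.8 MHz mod fs = 12.6 MHz.
12.6 MHz > fs/2 = 9.6 MHz, folds to fs − 12.6 MHz = 6.6 MHz.
47 MHz mod fs = 8.6 MHz.
8.6 MHz ≤ fs/2 = 9.6 MHz, appears at 8.6 MHz.
64.2 MHz mod fs = 6.6 MHz.
6.6 MHz ≤ fs/2 = 9.6 MHz, appears at 6.6 MHz.
47.2 MHz mod fs = 8.8 MHz.
8.8 MHz ≤ fs/2 = 9.6 MHz, appears at 8.8 MHz.
31.8 MHz and 64.2 MHz both map to 6.6 MHz.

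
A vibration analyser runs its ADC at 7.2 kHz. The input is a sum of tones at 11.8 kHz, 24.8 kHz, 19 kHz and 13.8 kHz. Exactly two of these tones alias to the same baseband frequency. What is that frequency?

2.6 kHz

fs/2 = 3.6 kHz.
11.8 kHz mod fs = 4.6 kHz.
4.6 kHz > fs/2 = 3.6 kHz, folds to fs − 4.6 kHz = 2.6 kHz.
24.8 kHz mod fs = 3.2 kHz.
3.2 kHz ≤ fs/2 = 3.6 kHz, appears at 3.2 kHz.
19 kHz mod fs = 4.6 kHz.
4.6 kHz > fs/2 = 3.6 kHz, folds to fs − 4.6 kHz = 2.6 kHz.
13.8 kHz mod fs = 6.6 kHz.
6.6 kHz > fs/2 = 3.6 kHz, folds to fs − 6.6 kHz = 0.6 kHz.
11.8 kHz and 19 kHz both map to 2.6 kHz.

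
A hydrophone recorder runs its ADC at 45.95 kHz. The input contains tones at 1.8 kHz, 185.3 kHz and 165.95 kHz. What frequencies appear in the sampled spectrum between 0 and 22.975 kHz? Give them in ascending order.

1.5 kHz, 1.8 kHz, 17.85 kHz

fs/2 = 22.975 kHz.
1.8 kHz ≤ fs/2 = 22.975 kHz, passes unchanged.
185.3 kHz mod fs = 1.5 kHz.
1.5 kHz ≤ fs/2 = 22.975 kHz, appears at 1.5 kHz.
165.95 kHz mod fs = 28.1 kHz.
28.1 kHz > fs/2 = 22.975 kHz, folds to fs − 28.1 kHz = 17.85 kHz.
Distinct values: {1.5 kHz, 1.8 kHz, 17.85 kHz}.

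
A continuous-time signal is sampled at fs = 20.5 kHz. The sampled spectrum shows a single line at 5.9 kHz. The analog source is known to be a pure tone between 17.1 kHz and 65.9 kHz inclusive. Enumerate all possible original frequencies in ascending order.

Frequencies that alias to 5.9 kHz are k·fs ± 5.9 kHz for integer k ≥ 0.
k=0: 5.9 kHz.
k=1: 14.6 kHz, 26.4 kHz.
k=2: 35.1 kHz, 46.9 kHz.
k=3: 55.6 kHz, 67.4 kHz.
k=4: 76.1 kHz, 87.9 kHz.
Within [17.1 kHz, 65.9 kHz]: 26.4 kHz, 35.1 kHz, 46.9 kHz, 55.6 kHz.

26.4 kHz, 35.1 kHz, 46.9 kHz, 55.6 kHz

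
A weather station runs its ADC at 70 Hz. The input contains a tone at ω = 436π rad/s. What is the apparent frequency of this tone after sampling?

ω = 436π rad/s → f = ω/(2π) = 218 Hz.
218 Hz mod fs = 8 Hz.
8 Hz ≤ fs/2 = 35 Hz, appears at 8 Hz.

8 Hz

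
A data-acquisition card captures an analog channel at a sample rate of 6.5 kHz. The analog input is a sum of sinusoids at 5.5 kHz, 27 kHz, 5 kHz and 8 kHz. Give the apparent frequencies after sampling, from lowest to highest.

1 kHz, 1.5 kHz

fs/2 = 3.25 kHz.
5.5 kHz > fs/2 = 3.25 kHz, folds to fs − 5.5 kHz = 1 kHz.
27 kHz mod fs = 1 kHz.
1 kHz ≤ fs/2 = 3.25 kHz, appears at 1 kHz.
5 kHz > fs/2 = 3.25 kHz, folds to fs − 5 kHz = 1.5 kHz.
8 kHz mod fs = 1.5 kHz.
1.5 kHz ≤ fs/2 = 3.25 kHz, appears at 1.5 kHz.
Distinct values: {1 kHz, 1.5 kHz}.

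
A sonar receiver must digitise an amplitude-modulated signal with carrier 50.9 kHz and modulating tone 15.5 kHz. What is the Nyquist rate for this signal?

132.8 kHz

AM sidebands sit at fc ± fm = 35.4 kHz and 66.4 kHz.
Highest-frequency component: 66.4 kHz.
Nyquist rate = 2 × 66.4 kHz = 132.8 kHz.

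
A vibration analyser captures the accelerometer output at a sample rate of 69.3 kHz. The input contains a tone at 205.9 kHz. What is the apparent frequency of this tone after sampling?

2 kHz

205.9 kHz mod fs = 67.3 kHz.
67.3 kHz > fs/2 = 34.65 kHz, folds to fs − 67.3 kHz = 2 kHz.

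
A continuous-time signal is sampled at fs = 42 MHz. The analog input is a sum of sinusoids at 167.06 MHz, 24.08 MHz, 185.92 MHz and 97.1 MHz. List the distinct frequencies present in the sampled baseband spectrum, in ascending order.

0.94 MHz, 13.1 MHz, 17.92 MHz

fs/2 = 21 MHz.
167.06 MHz mod fs = 41.06 MHz.
41.06 MHz > fs/2 = 21 MHz, folds to fs − 41.06 MHz = 0.94 MHz.
24.08 MHz > fs/2 = 21 MHz, folds to fs − 24.08 MHz = 17.92 MHz.
185.92 MHz mod fs = 17.92 MHz.
17.92 MHz ≤ fs/2 = 21 MHz, appears at 17.92 MHz.
97.1 MHz mod fs = 13.1 MHz.
13.1 MHz ≤ fs/2 = 21 MHz, appears at 13.1 MHz.
Distinct values: {0.94 MHz, 13.1 MHz, 17.92 MHz}.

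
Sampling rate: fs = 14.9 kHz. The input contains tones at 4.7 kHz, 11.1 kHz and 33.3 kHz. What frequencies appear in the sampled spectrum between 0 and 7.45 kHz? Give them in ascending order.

fs/2 = 7.45 kHz.
4.7 kHz ≤ fs/2 = 7.45 kHz, passes unchanged.
11.1 kHz > fs/2 = 7.45 kHz, folds to fs − 11.1 kHz = 3.8 kHz.
33.3 kHz mod fs = 3.5 kHz.
3.5 kHz ≤ fs/2 = 7.45 kHz, appears at 3.5 kHz.
Distinct values: {3.5 kHz, 3.8 kHz, 4.7 kHz}.

3.5 kHz, 3.8 kHz, 4.7 kHz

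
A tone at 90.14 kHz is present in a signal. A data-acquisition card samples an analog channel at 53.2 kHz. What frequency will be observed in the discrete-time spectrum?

90.14 kHz mod fs = 36.94 kHz.
36.94 kHz > fs/2 = 26.6 kHz, folds to fs − 36.94 kHz = 16.26 kHz.

16.26 kHz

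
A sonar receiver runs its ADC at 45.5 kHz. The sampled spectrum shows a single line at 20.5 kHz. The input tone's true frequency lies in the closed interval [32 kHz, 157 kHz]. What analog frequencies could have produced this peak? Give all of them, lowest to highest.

Frequencies that alias to 20.5 kHz are k·fs ± 20.5 kHz for integer k ≥ 0.
k=0: 20.5 kHz.
k=1: 25 kHz, 66 kHz.
k=2: 70.5 kHz, 111.5 kHz.
k=3: 116 kHz, 157 kHz.
k=4: 161.5 kHz, 202.5 kHz.
Within [32 kHz, 157 kHz]: 66 kHz, 70.5 kHz, 111.5 kHz, 116 kHz, 157 kHz.

66 kHz, 70.5 kHz, 111.5 kHz, 116 kHz, 157 kHz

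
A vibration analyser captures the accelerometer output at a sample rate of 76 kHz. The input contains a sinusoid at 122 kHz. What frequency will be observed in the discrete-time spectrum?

30 kHz

122 kHz mod fs = 46 kHz.
46 kHz > fs/2 = 38 kHz, folds to fs − 46 kHz = 30 kHz.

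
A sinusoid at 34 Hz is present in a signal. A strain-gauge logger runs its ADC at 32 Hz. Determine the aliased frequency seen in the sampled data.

34 Hz mod fs = 2 Hz.
2 Hz ≤ fs/2 = 16 Hz, appears at 2 Hz.

2 Hz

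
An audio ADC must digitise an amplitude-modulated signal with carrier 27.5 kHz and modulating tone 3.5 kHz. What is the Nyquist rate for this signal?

62 kHz

AM sidebands sit at fc ± fm = 24 kHz and 31 kHz.
Highest-frequency component: 31 kHz.
Nyquist rate = 2 × 31 kHz = 62 kHz.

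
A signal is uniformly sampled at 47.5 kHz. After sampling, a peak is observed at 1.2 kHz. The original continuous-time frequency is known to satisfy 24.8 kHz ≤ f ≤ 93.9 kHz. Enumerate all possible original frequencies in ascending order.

46.3 kHz, 48.7 kHz, 93.8 kHz

Frequencies that alias to 1.2 kHz are k·fs ± 1.2 kHz for integer k ≥ 0.
k=0: 1.2 kHz.
k=1: 46.3 kHz, 48.7 kHz.
k=2: 93.8 kHz, 96.2 kHz.
k=3: 141.3 kHz, 143.7 kHz.
Within [24.8 kHz, 93.9 kHz]: 46.3 kHz, 48.7 kHz, 93.8 kHz.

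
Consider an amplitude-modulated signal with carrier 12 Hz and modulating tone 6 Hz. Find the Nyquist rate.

AM sidebands sit at fc ± fm = 6 Hz and 18 Hz.
Highest-frequency component: 18 Hz.
Nyquist rate = 2 × 18 Hz = 36 Hz.

36 Hz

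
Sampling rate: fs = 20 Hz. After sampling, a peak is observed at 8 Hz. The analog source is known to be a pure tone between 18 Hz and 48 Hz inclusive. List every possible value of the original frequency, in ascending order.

Frequencies that alias to 8 Hz are k·fs ± 8 Hz for integer k ≥ 0.
k=0: 8 Hz.
k=1: 12 Hz, 28 Hz.
k=2: 32 Hz, 48 Hz.
k=3: 52 Hz, 68 Hz.
Within [18 Hz, 48 Hz]: 28 Hz, 32 Hz, 48 Hz.

28 Hz, 32 Hz, 48 Hz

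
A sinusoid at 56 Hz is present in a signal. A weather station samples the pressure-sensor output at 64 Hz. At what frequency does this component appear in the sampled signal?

8 Hz

56 Hz > fs/2 = 32 Hz, folds to fs − 56 Hz = 8 Hz.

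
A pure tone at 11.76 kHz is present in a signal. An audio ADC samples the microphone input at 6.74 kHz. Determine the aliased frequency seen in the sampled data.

1.72 kHz

11.76 kHz mod fs = 5.02 kHz.
5.02 kHz > fs/2 = 3.37 kHz, folds to fs − 5.02 kHz = 1.72 kHz.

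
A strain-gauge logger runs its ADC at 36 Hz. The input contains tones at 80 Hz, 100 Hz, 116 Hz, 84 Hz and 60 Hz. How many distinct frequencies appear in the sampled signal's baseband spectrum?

2

fs/2 = 18 Hz.
80 Hz mod fs = 8 Hz.
8 Hz ≤ fs/2 = 18 Hz, appears at 8 Hz.
100 Hz mod fs = 28 Hz.
28 Hz > fs/2 = 18 Hz, folds to fs − 28 Hz = 8 Hz.
116 Hz mod fs = 8 Hz.
8 Hz ≤ fs/2 = 18 Hz, appears at 8 Hz.
84 Hz mod fs = 12 Hz.
12 Hz ≤ fs/2 = 18 Hz, appears at 12 Hz.
60 Hz mod fs = 24 Hz.
24 Hz > fs/2 = 18 Hz, folds to fs − 24 Hz = 12 Hz.
Distinct values: {8 Hz, 12 Hz} → 2.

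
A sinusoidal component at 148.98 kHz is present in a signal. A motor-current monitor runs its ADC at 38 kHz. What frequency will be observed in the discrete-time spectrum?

3.02 kHz

148.98 kHz mod fs = 34.98 kHz.
34.98 kHz > fs/2 = 19 kHz, folds to fs − 34.98 kHz = 3.02 kHz.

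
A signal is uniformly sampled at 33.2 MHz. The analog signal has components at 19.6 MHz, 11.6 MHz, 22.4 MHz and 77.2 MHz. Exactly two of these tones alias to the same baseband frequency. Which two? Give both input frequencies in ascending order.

fs/2 = 16.6 MHz.
19.6 MHz > fs/2 = 16.6 MHz, folds to fs − 19.6 MHz = 13.6 MHz.
11.6 MHz ≤ fs/2 = 16.6 MHz, passes unchanged.
22.4 MHz > fs/2 = 16.6 MHz, folds to fs − 22.4 MHz = 10.8 MHz.
77.2 MHz mod fs = 10.8 MHz.
10.8 MHz ≤ fs/2 = 16.6 MHz, appears at 10.8 MHz.
22.4 MHz and 77.2 MHz both map to 10.8 MHz.

22.4 MHz, 77.2 MHz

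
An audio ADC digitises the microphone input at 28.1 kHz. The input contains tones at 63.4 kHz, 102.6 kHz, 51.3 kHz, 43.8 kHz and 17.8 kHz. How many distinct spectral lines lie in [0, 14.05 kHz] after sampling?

5

fs/2 = 14.05 kHz.
63.4 kHz mod fs = 7.2 kHz.
7.2 kHz ≤ fs/2 = 14.05 kHz, appears at 7.2 kHz.
102.6 kHz mod fs = 18.3 kHz.
18.3 kHz > fs/2 = 14.05 kHz, folds to fs − 18.3 kHz = 9.8 kHz.
51.3 kHz mod fs = 23.2 kHz.
23.2 kHz > fs/2 = 14.05 kHz, folds to fs − 23.2 kHz = 4.9 kHz.
43.8 kHz mod fs = 15.7 kHz.
15.7 kHz > fs/2 = 14.05 kHz, folds to fs − 15.7 kHz = 12.4 kHz.
17.8 kHz > fs/2 = 14.05 kHz, folds to fs − 17.8 kHz = 10.3 kHz.
Distinct values: {4.9 kHz, 7.2 kHz, 9.8 kHz, 10.3 kHz, 12.4 kHz} → 5.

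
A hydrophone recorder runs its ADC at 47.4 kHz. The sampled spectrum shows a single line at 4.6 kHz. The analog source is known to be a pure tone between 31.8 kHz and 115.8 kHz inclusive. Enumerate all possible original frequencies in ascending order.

Frequencies that alias to 4.6 kHz are k·fs ± 4.6 kHz for integer k ≥ 0.
k=0: 4.6 kHz.
k=1: 42.8 kHz, 52 kHz.
k=2: 90.2 kHz, 99.4 kHz.
k=3: 137.6 kHz, 146.8 kHz.
Within [31.8 kHz, 115.8 kHz]: 42.8 kHz, 52 kHz, 90.2 kHz, 99.4 kHz.

42.8 kHz, 52 kHz, 90.2 kHz, 99.4 kHz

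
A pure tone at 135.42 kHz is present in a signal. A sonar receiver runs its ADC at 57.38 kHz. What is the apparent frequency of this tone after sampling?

20.66 kHz

135.42 kHz mod fs = 20.66 kHz.
20.66 kHz ≤ fs/2 = 28.69 kHz, appears at 20.66 kHz.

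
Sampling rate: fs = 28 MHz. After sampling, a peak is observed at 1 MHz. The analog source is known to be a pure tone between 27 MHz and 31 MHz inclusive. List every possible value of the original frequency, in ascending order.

27 MHz, 29 MHz

Frequencies that alias to 1 MHz are k·fs ± 1 MHz for integer k ≥ 0.
k=0: 1 MHz.
k=1: 27 MHz, 29 MHz.
k=2: 55 MHz, 57 MHz.
Within [27 MHz, 31 MHz]: 27 MHz, 29 MHz.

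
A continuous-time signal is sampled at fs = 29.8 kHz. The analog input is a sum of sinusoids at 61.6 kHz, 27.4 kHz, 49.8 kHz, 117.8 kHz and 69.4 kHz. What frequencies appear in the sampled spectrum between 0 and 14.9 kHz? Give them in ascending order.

1.4 kHz, 2 kHz, 2.4 kHz, 9.8 kHz

fs/2 = 14.9 kHz.
61.6 kHz mod fs = 2 kHz.
2 kHz ≤ fs/2 = 14.9 kHz, appears at 2 kHz.
27.4 kHz > fs/2 = 14.9 kHz, folds to fs − 27.4 kHz = 2.4 kHz.
49.8 kHz mod fs = 20 kHz.
20 kHz > fs/2 = 14.9 kHz, folds to fs − 20 kHz = 9.8 kHz.
117.8 kHz mod fs = 28.4 kHz.
28.4 kHz > fs/2 = 14.9 kHz, folds to fs − 28.4 kHz = 1.4 kHz.
69.4 kHz mod fs = 9.8 kHz.
9.8 kHz ≤ fs/2 = 14.9 kHz, appears at 9.8 kHz.
Distinct values: {1.4 kHz, 2 kHz, 2.4 kHz, 9.8 kHz}.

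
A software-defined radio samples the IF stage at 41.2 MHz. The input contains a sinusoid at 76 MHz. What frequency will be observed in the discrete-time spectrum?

6.4 MHz

76 MHz mod fs = 34.8 MHz.
34.8 MHz > fs/2 = 20.6 MHz, folds to fs − 34.8 MHz = 6.4 MHz.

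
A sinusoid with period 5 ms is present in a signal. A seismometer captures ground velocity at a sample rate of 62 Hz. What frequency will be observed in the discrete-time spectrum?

14 Hz

T = 5 ms → f = 1/T = 200 Hz.
200 Hz mod fs = 14 Hz.
14 Hz ≤ fs/2 = 31 Hz, appears at 14 Hz.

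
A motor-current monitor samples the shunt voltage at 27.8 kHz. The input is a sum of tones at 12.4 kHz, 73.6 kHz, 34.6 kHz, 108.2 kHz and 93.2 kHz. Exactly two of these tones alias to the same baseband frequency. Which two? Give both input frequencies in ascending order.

fs/2 = 13.9 kHz.
12.4 kHz ≤ fs/2 = 13.9 kHz, passes unchanged.
73.6 kHz mod fs = 18 kHz.
18 kHz > fs/2 = 13.9 kHz, folds to fs − 18 kHz = 9.8 kHz.
34.6 kHz mod fs = 6.8 kHz.
6.8 kHz ≤ fs/2 = 13.9 kHz, appears at 6.8 kHz.
108.2 kHz mod fs = 24.8 kHz.
24.8 kHz > fs/2 = 13.9 kHz, folds to fs − 24.8 kHz = 3 kHz.
93.2 kHz mod fs = 9.8 kHz.
9.8 kHz ≤ fs/2 = 13.9 kHz, appears at 9.8 kHz.
73.6 kHz and 93.2 kHz both map to 9.8 kHz.

73.6 kHz, 93.2 kHz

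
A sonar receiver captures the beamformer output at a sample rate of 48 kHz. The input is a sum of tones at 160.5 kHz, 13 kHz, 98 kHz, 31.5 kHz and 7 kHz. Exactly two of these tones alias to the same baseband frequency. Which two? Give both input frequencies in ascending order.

31.5 kHz, 160.5 kHz

fs/2 = 24 kHz.
160.5 kHz mod fs = 16.5 kHz.
16.5 kHz ≤ fs/2 = 24 kHz, appears at 16.5 kHz.
13 kHz ≤ fs/2 = 24 kHz, passes unchanged.
98 kHz mod fs = 2 kHz.
2 kHz ≤ fs/2 = 24 kHz, appears at 2 kHz.
31.5 kHz > fs/2 = 24 kHz, folds to fs − 31.5 kHz = 16.5 kHz.
7 kHz ≤ fs/2 = 24 kHz, passes unchanged.
31.5 kHz and 160.5 kHz both map to 16.5 kHz.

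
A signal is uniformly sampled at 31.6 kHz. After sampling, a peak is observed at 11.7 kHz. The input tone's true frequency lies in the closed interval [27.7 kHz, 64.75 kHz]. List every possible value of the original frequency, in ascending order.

43.3 kHz, 51.5 kHz

Frequencies that alias to 11.7 kHz are k·fs ± 11.7 kHz for integer k ≥ 0.
k=0: 11.7 kHz.
k=1: 19.9 kHz, 43.3 kHz.
k=2: 51.5 kHz, 74.9 kHz.
k=3: 83.1 kHz, 106.5 kHz.
Within [27.7 kHz, 64.75 kHz]: 43.3 kHz, 51.5 kHz.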